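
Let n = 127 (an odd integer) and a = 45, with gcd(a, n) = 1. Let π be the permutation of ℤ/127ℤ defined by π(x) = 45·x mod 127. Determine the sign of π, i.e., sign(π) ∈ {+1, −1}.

-1

Trace 110: π^k(110) = [110, 124, 119, 21, 56, 107, 116] for k=0..6.
Decompose π into cycles: lengths [126, 1] (2 cycles, including the fixed point 0).
Σ(ℓ_i−1) = 127−2 = 125; sign = (−1)^125 = -1.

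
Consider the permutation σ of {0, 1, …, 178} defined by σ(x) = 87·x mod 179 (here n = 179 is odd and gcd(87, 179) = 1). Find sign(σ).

Trace 156: π^k(156) = [156, 147, 80, 158, 142, 3, 82] for k=0..6.
3 cycles of lengths [89, 89, 1].
sign(π) = (−1)^{n − #cycles} = (−1)^{179−3} = (−1)^176 = +1.
Check: (87/179) = +1 by Zolotarev.

+1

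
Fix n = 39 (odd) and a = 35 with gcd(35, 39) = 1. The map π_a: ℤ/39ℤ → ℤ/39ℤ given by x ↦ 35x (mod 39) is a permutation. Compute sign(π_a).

-1

Orbit of 29 under x↦35x: [29, 1, 35, 16, 14, 22]… (length divides ord_39(35)).
π_35 has 10 disjoint cycles with lengths [6, 6, 6, 6, 3, 3, 3, 3, 2, 1] on {0,…,38}.
sign(π) = (−1)^{n − #cycles} = (−1)^{39−10} = (−1)^29 = -1.
(35|39)_J = -1 (Zolotarev's lemma cross-check).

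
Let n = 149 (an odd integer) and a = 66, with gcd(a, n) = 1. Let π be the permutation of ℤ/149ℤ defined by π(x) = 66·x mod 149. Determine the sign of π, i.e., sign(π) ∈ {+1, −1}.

-1

Orbit of 104 under x↦66x: [104, 10, 64, 52, 5, 32, 26]… (length divides ord_149(66)).
Decompose π into cycles: lengths [148, 1] (2 cycles, including the fixed point 0).
Σ(ℓ_i−1) = 149−2 = 147; sign = (−1)^147 = -1.
Via Zolotarev, sign(π_{66}) = (66|149) = -1.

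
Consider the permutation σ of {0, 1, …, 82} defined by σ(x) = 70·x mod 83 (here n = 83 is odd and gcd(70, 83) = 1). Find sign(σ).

+1

Orbit of 49 under x↦70x: [49, 27, 64, 81, 26, 77, 78]… (length divides ord_83(70)).
Cycle lengths of π_70 on ℤ/83ℤ: [41, 41, 1]; 3 cycles in total.
3 cycles on 83: each ℓ→(−1)^(ℓ−1), product (−1)^80 = +1.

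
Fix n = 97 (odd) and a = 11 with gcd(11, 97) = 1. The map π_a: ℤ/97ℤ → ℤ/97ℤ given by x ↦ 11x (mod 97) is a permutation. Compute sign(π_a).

+1

Trace 91: π^k(91) = [91, 31, 50, 65, 36, 8, 88] for k=0..6.
Cycle lengths of π_11 on ℤ/97ℤ: [48, 48, 1]; 3 cycles in total.
sign(π) = (−1)^{n − #cycles} = (−1)^{97−3} = (−1)^94 = +1.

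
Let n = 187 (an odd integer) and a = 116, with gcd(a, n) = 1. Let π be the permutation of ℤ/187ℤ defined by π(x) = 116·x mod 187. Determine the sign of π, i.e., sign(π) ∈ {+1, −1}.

Start at x=49: 49 → 74 → 169 → 156 → 144 → 61 → 157 → … (one orbit).
5 cycles of lengths [80, 80, 16, 10, 1].
sign(π) = (−1)^{n − #cycles} = (−1)^{187−5} = (−1)^182 = +1.
The Jacobi symbol (116|187) = +1 (Zolotarev) agrees.

+1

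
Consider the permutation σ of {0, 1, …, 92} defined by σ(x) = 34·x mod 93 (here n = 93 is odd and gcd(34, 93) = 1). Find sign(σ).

-1

Orbit of 67 under x↦34x: [67, 46, 76, 73, 64, 37, 49]… (length divides ord_93(34)).
Cycle lengths of π_34 on ℤ/93ℤ: [30, 30, 30, 1, 1, 1]; 6 cycles in total.
6 cycles on 93: each ℓ→(−1)^(ℓ−1), product (−1)^87 = -1.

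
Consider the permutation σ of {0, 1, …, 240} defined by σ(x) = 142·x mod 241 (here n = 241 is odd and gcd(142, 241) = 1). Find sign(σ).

Start at x=21: 21 → 90 → 7 → 30 → 163 → 10 → 215 → … (one orbit).
π_142 has 2 disjoint cycles with lengths [240, 1] on {0,…,240}.
Σ(ℓ_i−1) = 241−2 = 239; sign = (−1)^239 = -1.

-1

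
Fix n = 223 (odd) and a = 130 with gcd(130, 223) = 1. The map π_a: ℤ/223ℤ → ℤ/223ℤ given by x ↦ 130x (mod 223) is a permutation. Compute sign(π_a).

Orbit of 18 under x↦130x: [18, 110, 28, 72, 217, 112, 65]… (length divides ord_223(130)).
The orbit structure of x ↦ 130x mod 223: 3 orbits of sizes [111, 111, 1].
n − c = 223 − 3 = 220; sign = (−1)^220 = +1.
(130|223)_J = +1 (Zolotarev's lemma cross-check).

+1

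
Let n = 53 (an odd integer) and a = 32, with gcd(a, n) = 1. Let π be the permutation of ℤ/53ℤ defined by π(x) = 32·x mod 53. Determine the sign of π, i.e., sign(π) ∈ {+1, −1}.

Start at x=38: 38 → 50 → 10 → 2 → 11 → 34 → 28 → … (one orbit).
Cycle type of π: 52 + 1; total 2 cycles.
2 cycles on 53: each ℓ→(−1)^(ℓ−1), product (−1)^51 = -1.
(32|53)_J = -1 (Zolotarev's lemma cross-check).

-1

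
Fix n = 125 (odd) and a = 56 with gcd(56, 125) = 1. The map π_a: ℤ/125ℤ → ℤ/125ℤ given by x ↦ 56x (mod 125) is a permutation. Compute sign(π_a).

+1

Trace 1: π^k(1) = [1, 56, 11, 116, 121, 26, 81] for k=0..6.
π_56 has 13 disjoint cycles with lengths [25, 25, 25, 25, 5, 5, 5, 5, 1, 1, 1, 1, 1] on {0,…,124}.
13 cycles on 125: each ℓ→(−1)^(ℓ−1), product (−1)^112 = +1.
Via Zolotarev, sign(π_{56}) = (56|125) = +1.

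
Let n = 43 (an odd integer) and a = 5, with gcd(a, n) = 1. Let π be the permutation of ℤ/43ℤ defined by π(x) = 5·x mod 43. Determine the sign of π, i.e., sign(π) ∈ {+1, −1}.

Start at x=2: 2 → 10 → 7 → 35 → 3 → 15 → 32 → … (one orbit).
Cycle lengths of π_5 on ℤ/43ℤ: [42, 1]; 2 cycles in total.
2 cycles on 43: each ℓ→(−1)^(ℓ−1), product (−1)^41 = -1.
(5|43)_J = -1 (Zolotarev's lemma cross-check).

-1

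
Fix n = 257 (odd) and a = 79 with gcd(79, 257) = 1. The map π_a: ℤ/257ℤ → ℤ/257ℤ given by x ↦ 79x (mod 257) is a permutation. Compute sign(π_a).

Start at x=236: 236 → 140 → 9 → 197 → 143 → 246 → 159 → … (one orbit).
Cycle lengths of π_79 on ℤ/257ℤ: [128, 128, 1]; 3 cycles in total.
sign(π) = (−1)^{n − #cycles} = (−1)^{257−3} = (−1)^254 = +1.
(79|257)_J = +1 (Zolotarev's lemma cross-check).

+1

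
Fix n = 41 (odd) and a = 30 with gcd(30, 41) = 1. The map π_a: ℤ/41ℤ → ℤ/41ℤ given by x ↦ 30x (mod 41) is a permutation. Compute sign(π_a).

Orbit of 35 under x↦30x: [35, 25, 12, 32, 17, 18, 7]… (length divides ord_41(30)).
2 cycles of lengths [40, 1].
n − c = 41 − 2 = 39; sign = (−1)^39 = -1.

-1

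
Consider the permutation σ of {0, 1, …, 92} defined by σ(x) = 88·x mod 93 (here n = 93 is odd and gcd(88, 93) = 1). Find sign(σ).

Orbit of 25 under x↦88x: [25, 61, 67, 37, 1, 88]… (length divides ord_93(88)).
Cycle type of π: 6×15 + 1×3; total 18 cycles.
With 18 cycles on 93 points, sign = (−1)^{93−18} = -1.
(88|93)_J = -1 (Zolotarev's lemma cross-check).

-1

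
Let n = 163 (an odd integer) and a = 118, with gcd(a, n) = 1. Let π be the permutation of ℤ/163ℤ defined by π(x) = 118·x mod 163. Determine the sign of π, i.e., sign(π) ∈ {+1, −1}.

Trace 151: π^k(151) = [151, 51, 150, 96, 81, 104, 47] for k=0..6.
Cycle type of π: 81×2 + 1; total 3 cycles.
Σ(ℓ_i−1) = 163−3 = 160; sign = (−1)^160 = +1.
(118|163)_J = +1 (Zolotarev's lemma cross-check).

+1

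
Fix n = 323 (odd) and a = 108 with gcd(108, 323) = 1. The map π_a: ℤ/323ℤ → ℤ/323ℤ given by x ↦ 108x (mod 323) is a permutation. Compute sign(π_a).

Start at x=310: 310 → 211 → 178 → 167 → 271 → 198 → 66 → … (one orbit).
The orbit structure of x ↦ 108x mod 323: 5 orbits of sizes [144, 144, 18, 16, 1].
Σ(ℓ_i−1) = 323−5 = 318; sign = (−1)^318 = +1.
The Jacobi symbol (108|323) = +1 (Zolotarev) agrees.

+1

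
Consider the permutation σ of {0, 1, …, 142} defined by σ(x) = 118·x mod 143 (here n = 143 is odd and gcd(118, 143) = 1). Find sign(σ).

-1

Trace 53: π^k(53) = [53, 105, 92, 131, 14, 79, 27] for k=0..6.
Cycle lengths of π_118 on ℤ/143ℤ: [10, 10, 10, 10, 10, 10, 10, 10, 10, 10, 10, 10, 10, 1, 1, 1, 1, 1, 1, 1, 1, 1, 1, 1, 1, 1]; 26 cycles in total.
26 cycles on 143: each ℓ→(−1)^(ℓ−1), product (−1)^117 = -1.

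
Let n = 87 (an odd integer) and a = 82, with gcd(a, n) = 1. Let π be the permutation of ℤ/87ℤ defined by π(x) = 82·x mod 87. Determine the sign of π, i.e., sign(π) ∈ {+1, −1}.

Start at x=1: 1 → 82 → 25 → 49 → 16 → 7 → 52 → 1 (one orbit).
Cycle lengths of π_82 on ℤ/87ℤ: [7, 7, 7, 7, 7, 7, 7, 7, 7, 7, 7, 7, 1, 1, 1]; 15 cycles in total.
n − c = 87 − 15 = 72; sign = (−1)^72 = +1.
(82|87)_J = +1 (Zolotarev's lemma cross-check).

+1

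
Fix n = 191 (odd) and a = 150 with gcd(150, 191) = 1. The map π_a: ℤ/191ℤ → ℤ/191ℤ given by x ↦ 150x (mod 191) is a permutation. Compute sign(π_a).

+1

Start at x=154: 154 → 180 → 69 → 36 → 52 → 160 → 125 → … (one orbit).
π_150 has 11 disjoint cycles with lengths [19, 19, 19, 19, 19, 19, 19, 19, 19, 19, 1] on {0,…,190}.
With 11 cycles on 191 points, sign = (−1)^{191−11} = +1.
Via Zolotarev, sign(π_{150}) = (150|191) = +1.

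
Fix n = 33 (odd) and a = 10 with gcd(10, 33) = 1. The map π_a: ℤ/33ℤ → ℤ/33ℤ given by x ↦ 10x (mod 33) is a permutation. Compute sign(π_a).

-1

Orbit of 10 under x↦10x: [10, 1]… (length divides ord_33(10)).
18 cycles of lengths [2, 2, 2, 2, 2, 2, 2, 2, 2, 2, 2, 2, 2, 2, 2, 1, 1, 1].
n − c = 33 − 18 = 15; sign = (−1)^15 = -1.
Check: (10/33) = -1 by Zolotarev.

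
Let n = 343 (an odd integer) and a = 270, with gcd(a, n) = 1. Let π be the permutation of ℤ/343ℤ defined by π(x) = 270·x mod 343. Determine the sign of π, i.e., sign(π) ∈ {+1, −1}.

+1

Orbit of 156 under x↦270x: [156, 274, 235, 338, 22, 109, 275]… (length divides ord_343(270)).
π_270 has 7 disjoint cycles with lengths [147, 147, 21, 21, 3, 3, 1] on {0,…,342}.
Σ(ℓ_i−1) = 343−7 = 336; sign = (−1)^336 = +1.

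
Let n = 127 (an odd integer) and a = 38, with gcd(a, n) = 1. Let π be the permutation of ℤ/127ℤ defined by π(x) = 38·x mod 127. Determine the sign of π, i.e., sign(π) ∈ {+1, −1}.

Orbit of 76 under x↦38x: [76, 94, 16, 100, 117, 1, 38]… (length divides ord_127(38)).
The orbit structure of x ↦ 38x mod 127: 7 orbits of sizes [21, 21, 21, 21, 21, 21, 1].
Σ(ℓ_i−1) = 127−7 = 120; sign = (−1)^120 = +1.
(38|127)_J = +1 (Zolotarev's lemma cross-check).

+1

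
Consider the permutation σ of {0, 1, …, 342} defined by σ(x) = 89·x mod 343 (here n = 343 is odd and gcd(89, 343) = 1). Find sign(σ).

-1

Trace 254: π^k(254) = [254, 311, 239, 5, 102, 160, 177] for k=0..6.
Cycle type of π: 294 + 42 + 6 + 1; total 4 cycles.
343 − 4 = 339 transpositions; sign(π) = (−1)^339 = -1.
(89|343)_J = -1 (Zolotarev's lemma cross-check).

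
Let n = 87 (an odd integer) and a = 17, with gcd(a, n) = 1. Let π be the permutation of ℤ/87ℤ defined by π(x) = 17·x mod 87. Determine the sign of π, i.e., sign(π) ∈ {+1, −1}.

Orbit of 1 under x↦17x: [1, 17, 28, 41]… (length divides ord_87(17)).
π_17 has 23 disjoint cycles with lengths [4, 4, 4, 4, 4, 4, 4, 4, 4, 4, 4, 4, 4, 4, 4, 4, 4, 4, 4, 4, 4, 2, 1] on {0,…,86}.
87 − 23 = 64 transpositions; sign(π) = (−1)^64 = +1.
Zolotarev: (17|87) = +1, matching the cycle-count sign.

+1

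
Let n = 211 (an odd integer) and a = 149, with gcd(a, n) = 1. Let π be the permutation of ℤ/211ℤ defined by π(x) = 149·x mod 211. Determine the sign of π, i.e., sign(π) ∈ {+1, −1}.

Start at x=19: 19 → 88 → 30 → 39 → 114 → 106 → 180 → … (one orbit).
Cycle lengths of π_149 on ℤ/211ℤ: [210, 1]; 2 cycles in total.
Σ(ℓ_i−1) = 211−2 = 209; sign = (−1)^209 = -1.

-1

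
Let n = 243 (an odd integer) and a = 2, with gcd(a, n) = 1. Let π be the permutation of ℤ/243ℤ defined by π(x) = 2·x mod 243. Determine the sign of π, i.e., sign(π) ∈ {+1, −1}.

-1

Orbit of 196 under x↦2x: [196, 149, 55, 110, 220, 197, 151]… (length divides ord_243(2)).
Cycle type of π: 162 + 54 + 18 + 6 + 2 + 1; total 6 cycles.
Σ(ℓ_i−1) = 243−6 = 237; sign = (−1)^237 = -1.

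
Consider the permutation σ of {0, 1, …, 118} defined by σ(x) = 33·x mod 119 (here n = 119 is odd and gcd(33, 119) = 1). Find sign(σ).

-1

Start at x=86: 86 → 101 → 1 → 33 → 18 → 118 → 86 (one orbit).
Decompose π into cycles: lengths [6, 6, 6, 6, 6, 6, 6, 6, 6, 6, 6, 6, 6, 6, 6, 6, 6, 2, 2, 2, 2, 2, 2, 2, 2, 1] (26 cycles, including the fixed point 0).
119 − 26 = 93 transpositions; sign(π) = (−1)^93 = -1.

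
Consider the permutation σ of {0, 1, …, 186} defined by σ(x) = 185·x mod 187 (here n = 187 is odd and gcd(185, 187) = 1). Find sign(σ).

Start at x=25: 25 → 137 → 100 → 174 → 26 → 135 → 104 → … (one orbit).
π_185 has 9 disjoint cycles with lengths [40, 40, 40, 40, 8, 8, 5, 5, 1] on {0,…,186}.
Σ(ℓ_i−1) = 187−9 = 178; sign = (−1)^178 = +1.
Via Zolotarev, sign(π_{185}) = (185|187) = +1.

+1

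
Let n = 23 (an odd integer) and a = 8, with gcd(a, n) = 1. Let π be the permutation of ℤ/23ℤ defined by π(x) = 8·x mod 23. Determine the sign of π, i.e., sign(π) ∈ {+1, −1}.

Trace 1: π^k(1) = [1, 8, 18, 6, 2, 16, 13] for k=0..6.
Decompose π into cycles: lengths [11, 11, 1] (3 cycles, including the fixed point 0).
sign(π) = (−1)^{n − #cycles} = (−1)^{23−3} = (−1)^20 = +1.
The Jacobi symbol (8|23) = +1 (Zolotarev) agrees.

+1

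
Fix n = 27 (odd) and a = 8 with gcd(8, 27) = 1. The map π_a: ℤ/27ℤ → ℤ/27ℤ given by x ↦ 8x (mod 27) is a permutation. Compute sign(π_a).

Orbit of 1 under x↦8x: [1, 8, 10, 26, 19, 17]… (length divides ord_27(8)).
The orbit structure of x ↦ 8x mod 27: 8 orbits of sizes [6, 6, 6, 2, 2, 2, 2, 1].
Σ(ℓ_i−1) = 27−8 = 19; sign = (−1)^19 = -1.

-1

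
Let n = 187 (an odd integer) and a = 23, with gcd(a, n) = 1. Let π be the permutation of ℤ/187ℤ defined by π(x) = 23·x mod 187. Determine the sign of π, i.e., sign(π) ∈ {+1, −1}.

Start at x=122: 122 → 1 → 23 → 155 → 12 → 89 → 177 → … (one orbit).
Cycle type of π: 16×11 + 1×11; total 22 cycles.
sign(π) = (−1)^{n − #cycles} = (−1)^{187−22} = (−1)^165 = -1.
The Jacobi symbol (23|187) = -1 (Zolotarev) agrees.

-1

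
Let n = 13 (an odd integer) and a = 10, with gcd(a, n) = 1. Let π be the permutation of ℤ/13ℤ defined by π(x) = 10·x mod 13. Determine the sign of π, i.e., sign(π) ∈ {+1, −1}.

+1

Trace 3: π^k(3) = [3, 4, 1, 10, 9, 12] for k=0..5.
The orbit structure of x ↦ 10x mod 13: 3 orbits of sizes [6, 6, 1].
With 3 cycles on 13 points, sign = (−1)^{13−3} = +1.
Check: (10/13) = +1 by Zolotarev.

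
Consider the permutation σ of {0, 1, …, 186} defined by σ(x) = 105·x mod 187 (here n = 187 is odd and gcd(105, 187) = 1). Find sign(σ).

+1

Orbit of 175 under x↦105x: [175, 49, 96, 169, 167, 144, 160]… (length divides ord_187(105)).
The orbit structure of x ↦ 105x mod 187: 5 orbits of sizes [80, 80, 16, 10, 1].
n − c = 187 − 5 = 182; sign = (−1)^182 = +1.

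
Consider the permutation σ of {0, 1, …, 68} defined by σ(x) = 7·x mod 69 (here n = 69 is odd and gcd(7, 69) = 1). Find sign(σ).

Trace 43: π^k(43) = [43, 25, 37, 52, 19, 64, 34] for k=0..6.
π_7 has 6 disjoint cycles with lengths [22, 22, 22, 1, 1, 1] on {0,…,68}.
6 cycles on 69: each ℓ→(−1)^(ℓ−1), product (−1)^63 = -1.
Via Zolotarev, sign(π_{7}) = (7|69) = -1.

-1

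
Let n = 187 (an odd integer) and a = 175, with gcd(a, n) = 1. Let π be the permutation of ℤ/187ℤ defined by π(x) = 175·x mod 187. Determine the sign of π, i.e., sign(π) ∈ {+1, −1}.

+1

Start at x=109: 109 → 1 → 175 → 144 → 142 → 166 → 65 → … (one orbit).
π_175 has 17 disjoint cycles with lengths [16, 16, 16, 16, 16, 16, 16, 16, 16, 16, 16, 2, 2, 2, 2, 2, 1] on {0,…,186}.
With 17 cycles on 187 points, sign = (−1)^{187−17} = +1.
The Jacobi symbol (175|187) = +1 (Zolotarev) agrees.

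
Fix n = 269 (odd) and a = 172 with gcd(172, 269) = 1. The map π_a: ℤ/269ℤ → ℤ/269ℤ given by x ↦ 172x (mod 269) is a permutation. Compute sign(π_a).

Start at x=265: 265 → 119 → 24 → 93 → 125 → 249 → 57 → … (one orbit).
Decompose π into cycles: lengths [67, 67, 67, 67, 1] (5 cycles, including the fixed point 0).
sign(π) = (−1)^{n − #cycles} = (−1)^{269−5} = (−1)^264 = +1.

+1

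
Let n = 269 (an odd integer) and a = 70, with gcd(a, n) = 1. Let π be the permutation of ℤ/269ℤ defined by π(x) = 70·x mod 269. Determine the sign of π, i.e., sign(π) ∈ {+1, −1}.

Orbit of 61 under x↦70x: [61, 235, 41, 180, 226, 218, 196]… (length divides ord_269(70)).
Cycle lengths of π_70 on ℤ/269ℤ: [67, 67, 67, 67, 1]; 5 cycles in total.
269 − 5 = 264 transpositions; sign(π) = (−1)^264 = +1.

+1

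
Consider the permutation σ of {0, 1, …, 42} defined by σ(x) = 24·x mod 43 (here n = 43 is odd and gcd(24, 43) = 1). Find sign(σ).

Start at x=9: 9 → 1 → 24 → 17 → 21 → 31 → 13 → … (one orbit).
π_24 has 3 disjoint cycles with lengths [21, 21, 1] on {0,…,42}.
Σ(ℓ_i−1) = 43−3 = 40; sign = (−1)^40 = +1.
Zolotarev: (24|43) = +1, matching the cycle-count sign.

+1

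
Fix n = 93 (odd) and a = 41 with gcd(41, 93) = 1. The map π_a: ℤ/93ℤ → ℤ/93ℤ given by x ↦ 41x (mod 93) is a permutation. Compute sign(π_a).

-1

Orbit of 19 under x↦41x: [19, 35, 40, 59, 1, 41, 7]… (length divides ord_93(41)).
6 cycles of lengths [30, 30, 15, 15, 2, 1].
With 6 cycles on 93 points, sign = (−1)^{93−6} = -1.
Zolotarev: (41|93) = -1, matching the cycle-count sign.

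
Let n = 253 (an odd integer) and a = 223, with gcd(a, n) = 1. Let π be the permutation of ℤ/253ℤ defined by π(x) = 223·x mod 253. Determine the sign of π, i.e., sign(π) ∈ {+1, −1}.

Start at x=223: 223 → 141 → 71 → 147 → 144 → 234 → 64 → … (one orbit).
The orbit structure of x ↦ 223x mod 253: 9 orbits of sizes [55, 55, 55, 55, 11, 11, 5, 5, 1].
253 − 9 = 244 transpositions; sign(π) = (−1)^244 = +1.

+1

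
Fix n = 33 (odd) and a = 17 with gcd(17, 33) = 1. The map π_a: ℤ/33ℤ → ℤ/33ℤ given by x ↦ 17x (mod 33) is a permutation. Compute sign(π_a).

+1

Orbit of 4 under x↦17x: [4, 2, 1, 17, 25, 29, 31]… (length divides ord_33(17)).
5 cycles of lengths [10, 10, 10, 2, 1].
5 cycles on 33: each ℓ→(−1)^(ℓ−1), product (−1)^28 = +1.
Check: (17/33) = +1 by Zolotarev.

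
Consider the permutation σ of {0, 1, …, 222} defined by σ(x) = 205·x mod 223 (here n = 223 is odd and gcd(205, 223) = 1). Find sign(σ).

-1

Start at x=110: 110 → 27 → 183 → 51 → 197 → 22 → 50 → … (one orbit).
Cycle type of π: 222 + 1; total 2 cycles.
With 2 cycles on 223 points, sign = (−1)^{223−2} = -1.
Zolotarev: (205|223) = -1, matching the cycle-count sign.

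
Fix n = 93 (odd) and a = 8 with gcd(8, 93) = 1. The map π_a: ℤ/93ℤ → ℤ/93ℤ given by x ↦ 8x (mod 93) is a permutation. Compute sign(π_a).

Start at x=16: 16 → 35 → 1 → 8 → 64 → 47 → 4 → … (one orbit).
Cycle lengths of π_8 on ℤ/93ℤ: [10, 10, 10, 10, 10, 10, 5, 5, 5, 5, 5, 5, 2, 1]; 14 cycles in total.
93 − 14 = 79 transpositions; sign(π) = (−1)^79 = -1.
(8|93)_J = -1 (Zolotarev's lemma cross-check).

-1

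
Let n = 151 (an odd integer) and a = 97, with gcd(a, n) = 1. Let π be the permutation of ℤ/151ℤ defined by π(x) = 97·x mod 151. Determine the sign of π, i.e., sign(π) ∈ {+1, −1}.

Orbit of 38 under x↦97x: [38, 62, 125, 45, 137, 1, 97]… (length divides ord_151(97)).
π_97 has 3 disjoint cycles with lengths [75, 75, 1] on {0,…,150}.
sign(π) = (−1)^{n − #cycles} = (−1)^{151−3} = (−1)^148 = +1.

+1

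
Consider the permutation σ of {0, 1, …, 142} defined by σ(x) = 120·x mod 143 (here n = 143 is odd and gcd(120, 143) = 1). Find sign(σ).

-1

Start at x=120: 120 → 100 → 131 → 133 → 87 → 1 → 120 (one orbit).
Cycle lengths of π_120 on ℤ/143ℤ: [6, 6, 6, 6, 6, 6, 6, 6, 6, 6, 6, 6, 6, 6, 6, 6, 6, 6, 6, 6, 3, 3, 3, 3, 2, 2, 2, 2, 2, 1]; 30 cycles in total.
143 − 30 = 113 transpositions; sign(π) = (−1)^113 = -1.
(120|143)_J = -1 (Zolotarev's lemma cross-check).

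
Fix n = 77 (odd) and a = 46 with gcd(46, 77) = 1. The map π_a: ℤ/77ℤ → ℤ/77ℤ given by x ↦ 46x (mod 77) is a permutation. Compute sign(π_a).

Trace 29: π^k(29) = [29, 25, 72, 1, 46, 37, 8] for k=0..6.
Decompose π into cycles: lengths [30, 30, 10, 3, 3, 1] (6 cycles, including the fixed point 0).
77 − 6 = 71 transpositions; sign(π) = (−1)^71 = -1.
(46|77)_J = -1 (Zolotarev's lemma cross-check).

-1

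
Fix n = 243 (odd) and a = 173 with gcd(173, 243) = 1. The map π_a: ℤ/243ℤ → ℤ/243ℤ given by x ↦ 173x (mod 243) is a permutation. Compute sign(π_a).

-1

Trace 136: π^k(136) = [136, 200, 94, 224, 115, 212, 226] for k=0..6.
π_173 has 6 disjoint cycles with lengths [162, 54, 18, 6, 2, 1] on {0,…,242}.
6 cycles on 243: each ℓ→(−1)^(ℓ−1), product (−1)^237 = -1.
Via Zolotarev, sign(π_{173}) = (173|243) = -1.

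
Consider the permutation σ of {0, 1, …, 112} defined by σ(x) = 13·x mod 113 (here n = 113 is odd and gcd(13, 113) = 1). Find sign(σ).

+1

Orbit of 102 under x↦13x: [102, 83, 62, 15, 82, 49, 72]… (length divides ord_113(13)).
3 cycles of lengths [56, 56, 1].
113 − 3 = 110 transpositions; sign(π) = (−1)^110 = +1.
Via Zolotarev, sign(π_{13}) = (13|113) = +1.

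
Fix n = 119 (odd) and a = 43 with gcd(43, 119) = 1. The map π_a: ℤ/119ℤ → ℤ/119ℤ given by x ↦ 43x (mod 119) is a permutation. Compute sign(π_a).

+1

Orbit of 36 under x↦43x: [36, 1, 43, 64, 15, 50, 8]… (length divides ord_119(43)).
Cycle type of π: 8×14 + 1×7; total 21 cycles.
n − c = 119 − 21 = 98; sign = (−1)^98 = +1.
Zolotarev: (43|119) = +1, matching the cycle-count sign.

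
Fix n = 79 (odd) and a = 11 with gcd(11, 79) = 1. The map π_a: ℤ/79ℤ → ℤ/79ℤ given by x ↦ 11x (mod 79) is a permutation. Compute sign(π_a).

Trace 8: π^k(8) = [8, 9, 20, 62, 50, 76, 46] for k=0..6.
The orbit structure of x ↦ 11x mod 79: 3 orbits of sizes [39, 39, 1].
79 − 3 = 76 transpositions; sign(π) = (−1)^76 = +1.
The Jacobi symbol (11|79) = +1 (Zolotarev) agrees.

+1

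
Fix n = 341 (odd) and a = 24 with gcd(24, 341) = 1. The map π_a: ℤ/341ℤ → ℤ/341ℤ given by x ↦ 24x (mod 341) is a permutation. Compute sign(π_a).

+1

Start at x=17: 17 → 67 → 244 → 59 → 52 → 225 → 285 → … (one orbit).
π_24 has 13 disjoint cycles with lengths [30, 30, 30, 30, 30, 30, 30, 30, 30, 30, 30, 10, 1] on {0,…,340}.
sign(π) = (−1)^{n − #cycles} = (−1)^{341−13} = (−1)^328 = +1.
Check: (24/341) = +1 by Zolotarev.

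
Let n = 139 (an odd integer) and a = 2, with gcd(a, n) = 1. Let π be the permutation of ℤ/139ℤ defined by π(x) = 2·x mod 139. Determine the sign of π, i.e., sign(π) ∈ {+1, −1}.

Trace 42: π^k(42) = [42, 84, 29, 58, 116, 93, 47] for k=0..6.
Cycle lengths of π_2 on ℤ/139ℤ: [138, 1]; 2 cycles in total.
139 − 2 = 137 transpositions; sign(π) = (−1)^137 = -1.
Zolotarev: (2|139) = -1, matching the cycle-count sign.

-1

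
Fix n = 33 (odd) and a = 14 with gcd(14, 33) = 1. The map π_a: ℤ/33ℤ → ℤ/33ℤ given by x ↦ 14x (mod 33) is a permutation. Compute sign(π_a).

Trace 26: π^k(26) = [26, 1, 14, 31, 5, 4, 23] for k=0..6.
The orbit structure of x ↦ 14x mod 33: 6 orbits of sizes [10, 10, 5, 5, 2, 1].
n − c = 33 − 6 = 27; sign = (−1)^27 = -1.

-1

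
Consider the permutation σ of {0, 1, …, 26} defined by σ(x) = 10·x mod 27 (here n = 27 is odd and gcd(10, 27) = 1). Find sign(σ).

Orbit of 19 under x↦10x: [19, 1, 10]… (length divides ord_27(10)).
Cycle type of π: 3×6 + 1×9; total 15 cycles.
With 15 cycles on 27 points, sign = (−1)^{27−15} = +1.

+1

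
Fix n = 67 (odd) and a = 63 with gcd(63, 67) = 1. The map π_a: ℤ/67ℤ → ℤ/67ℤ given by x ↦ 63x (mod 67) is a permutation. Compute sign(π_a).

Start at x=22: 22 → 46 → 17 → 66 → 4 → 51 → 64 → … (one orbit).
The orbit structure of x ↦ 63x mod 67: 2 orbits of sizes [66, 1].
n − c = 67 − 2 = 65; sign = (−1)^65 = -1.
Via Zolotarev, sign(π_{63}) = (63|67) = -1.

-1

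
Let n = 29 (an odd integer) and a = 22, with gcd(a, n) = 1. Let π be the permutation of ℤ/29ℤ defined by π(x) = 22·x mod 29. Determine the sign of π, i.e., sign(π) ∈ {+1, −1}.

+1

Start at x=9: 9 → 24 → 6 → 16 → 4 → 1 → 22 → … (one orbit).
Cycle lengths of π_22 on ℤ/29ℤ: [14, 14, 1]; 3 cycles in total.
sign(π) = (−1)^{n − #cycles} = (−1)^{29−3} = (−1)^26 = +1.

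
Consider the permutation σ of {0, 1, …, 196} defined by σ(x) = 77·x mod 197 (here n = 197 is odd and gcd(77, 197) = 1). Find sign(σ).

-1

Orbit of 191 under x↦77x: [191, 129, 83, 87, 1, 77, 19]… (length divides ord_197(77)).
The orbit structure of x ↦ 77x mod 197: 8 orbits of sizes [28, 28, 28, 28, 28, 28, 28, 1].
197 − 8 = 189 transpositions; sign(π) = (−1)^189 = -1.
The Jacobi symbol (77|197) = -1 (Zolotarev) agrees.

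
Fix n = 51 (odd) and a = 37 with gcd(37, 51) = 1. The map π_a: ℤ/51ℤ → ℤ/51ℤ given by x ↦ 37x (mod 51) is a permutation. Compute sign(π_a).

-1

Orbit of 13 under x↦37x: [13, 22, 49, 28, 16, 31, 25]… (length divides ord_51(37)).
Cycle type of π: 16×3 + 1×3; total 6 cycles.
sign(π) = (−1)^{n − #cycles} = (−1)^{51−6} = (−1)^45 = -1.
Zolotarev: (37|51) = -1, matching the cycle-count sign.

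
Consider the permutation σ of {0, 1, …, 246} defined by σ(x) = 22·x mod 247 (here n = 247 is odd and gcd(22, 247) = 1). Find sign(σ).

-1

Orbit of 204 under x↦22x: [204, 42, 183, 74, 146, 1, 22]… (length divides ord_247(22)).
The orbit structure of x ↦ 22x mod 247: 18 orbits of sizes [18, 18, 18, 18, 18, 18, 18, 18, 18, 18, 18, 18, 18, 3, 3, 3, 3, 1].
sign(π) = (−1)^{n − #cycles} = (−1)^{247−18} = (−1)^229 = -1.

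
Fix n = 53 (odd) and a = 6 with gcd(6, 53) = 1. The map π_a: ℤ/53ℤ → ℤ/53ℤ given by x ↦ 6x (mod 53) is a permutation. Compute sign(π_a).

Orbit of 42 under x↦6x: [42, 40, 28, 9, 1, 6, 36]… (length divides ord_53(6)).
π_6 has 3 disjoint cycles with lengths [26, 26, 1] on {0,…,52}.
With 3 cycles on 53 points, sign = (−1)^{53−3} = +1.
Zolotarev: (6|53) = +1, matching the cycle-count sign.

+1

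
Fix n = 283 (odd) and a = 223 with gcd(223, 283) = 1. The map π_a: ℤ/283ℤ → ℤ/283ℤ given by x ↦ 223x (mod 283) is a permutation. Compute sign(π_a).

Start at x=116: 116 → 115 → 175 → 254 → 42 → 27 → 78 → … (one orbit).
Decompose π into cycles: lengths [94, 94, 94, 1] (4 cycles, including the fixed point 0).
283 − 4 = 279 transpositions; sign(π) = (−1)^279 = -1.

-1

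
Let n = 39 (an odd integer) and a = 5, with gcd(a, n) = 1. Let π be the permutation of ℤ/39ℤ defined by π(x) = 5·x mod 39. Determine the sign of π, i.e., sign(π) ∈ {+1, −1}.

Trace 8: π^k(8) = [8, 1, 5, 25] for k=0..3.
11 cycles of lengths [4, 4, 4, 4, 4, 4, 4, 4, 4, 2, 1].
sign(π) = (−1)^{n − #cycles} = (−1)^{39−11} = (−1)^28 = +1.
The Jacobi symbol (5|39) = +1 (Zolotarev) agrees.

+1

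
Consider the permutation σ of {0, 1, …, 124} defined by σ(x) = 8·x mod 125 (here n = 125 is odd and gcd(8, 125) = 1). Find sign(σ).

-1

Start at x=104: 104 → 82 → 31 → 123 → 109 → 122 → 101 → … (one orbit).
The orbit structure of x ↦ 8x mod 125: 4 orbits of sizes [100, 20, 4, 1].
With 4 cycles on 125 points, sign = (−1)^{125−4} = -1.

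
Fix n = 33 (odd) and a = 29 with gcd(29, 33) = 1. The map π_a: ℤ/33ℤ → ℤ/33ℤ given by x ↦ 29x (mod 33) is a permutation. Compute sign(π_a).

Start at x=31: 31 → 8 → 1 → 29 → 16 → 2 → 25 → … (one orbit).
Cycle lengths of π_29 on ℤ/33ℤ: [10, 10, 10, 2, 1]; 5 cycles in total.
Σ(ℓ_i−1) = 33−5 = 28; sign = (−1)^28 = +1.

+1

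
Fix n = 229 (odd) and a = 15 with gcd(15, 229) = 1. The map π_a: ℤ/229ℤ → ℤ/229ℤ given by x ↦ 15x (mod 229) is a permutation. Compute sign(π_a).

Trace 11: π^k(11) = [11, 165, 185, 27, 176, 121, 212] for k=0..6.
Cycle lengths of π_15 on ℤ/229ℤ: [38, 38, 38, 38, 38, 38, 1]; 7 cycles in total.
Σ(ℓ_i−1) = 229−7 = 222; sign = (−1)^222 = +1.
The Jacobi symbol (15|229) = +1 (Zolotarev) agrees.

+1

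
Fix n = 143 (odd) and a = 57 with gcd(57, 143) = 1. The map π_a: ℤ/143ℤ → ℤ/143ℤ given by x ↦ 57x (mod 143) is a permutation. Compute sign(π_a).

Start at x=12: 12 → 112 → 92 → 96 → 38 → 21 → 53 → … (one orbit).
11 cycles of lengths [20, 20, 20, 20, 20, 20, 10, 4, 4, 4, 1].
143 − 11 = 132 transpositions; sign(π) = (−1)^132 = +1.

+1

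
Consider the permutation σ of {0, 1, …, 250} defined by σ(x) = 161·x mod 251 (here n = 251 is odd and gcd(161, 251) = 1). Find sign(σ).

+1

Start at x=117: 117 → 12 → 175 → 63 → 103 → 17 → 227 → … (one orbit).
Cycle type of π: 125×2 + 1; total 3 cycles.
251 − 3 = 248 transpositions; sign(π) = (−1)^248 = +1.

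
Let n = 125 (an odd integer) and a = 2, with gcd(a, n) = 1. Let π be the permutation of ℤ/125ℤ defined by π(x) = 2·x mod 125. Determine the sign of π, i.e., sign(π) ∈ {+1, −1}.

-1

Trace 124: π^k(124) = [124, 123, 121, 117, 109, 93, 61] for k=0..6.
π_2 has 4 disjoint cycles with lengths [100, 20, 4, 1] on {0,…,124}.
Σ(ℓ_i−1) = 125−4 = 121; sign = (−1)^121 = -1.
Check: (2/125) = -1 by Zolotarev.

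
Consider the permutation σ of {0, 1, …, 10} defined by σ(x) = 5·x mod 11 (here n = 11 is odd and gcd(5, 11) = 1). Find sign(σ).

+1

Start at x=1: 1 → 5 → 3 → 4 → 9 → 1 (one orbit).
Cycle type of π: 5×2 + 1; total 3 cycles.
With 3 cycles on 11 points, sign = (−1)^{11−3} = +1.
Zolotarev: (5|11) = +1, matching the cycle-count sign.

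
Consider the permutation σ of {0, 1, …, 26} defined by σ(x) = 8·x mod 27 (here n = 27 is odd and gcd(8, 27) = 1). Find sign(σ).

Start at x=10: 10 → 26 → 19 → 17 → 1 → 8 → 10 (one orbit).
Decompose π into cycles: lengths [6, 6, 6, 2, 2, 2, 2, 1] (8 cycles, including the fixed point 0).
sign(π) = (−1)^{n − #cycles} = (−1)^{27−8} = (−1)^19 = -1.
The Jacobi symbol (8|27) = -1 (Zolotarev) agrees.

-1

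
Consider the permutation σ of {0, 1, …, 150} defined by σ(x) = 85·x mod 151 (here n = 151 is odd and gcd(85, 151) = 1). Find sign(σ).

+1

Trace 4: π^k(4) = [4, 38, 59, 32, 2, 19, 105] for k=0..6.
11 cycles of lengths [15, 15, 15, 15, 15, 15, 15, 15, 15, 15, 1].
sign(π) = (−1)^{n − #cycles} = (−1)^{151−11} = (−1)^140 = +1.
Via Zolotarev, sign(π_{85}) = (85|151) = +1.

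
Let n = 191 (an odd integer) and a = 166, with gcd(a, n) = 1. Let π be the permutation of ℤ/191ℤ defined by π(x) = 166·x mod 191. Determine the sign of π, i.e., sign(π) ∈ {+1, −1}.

Start at x=66: 66 → 69 → 185 → 150 → 70 → 160 → 11 → … (one orbit).
Cycle type of π: 38×5 + 1; total 6 cycles.
sign(π) = (−1)^{n − #cycles} = (−1)^{191−6} = (−1)^185 = -1.

-1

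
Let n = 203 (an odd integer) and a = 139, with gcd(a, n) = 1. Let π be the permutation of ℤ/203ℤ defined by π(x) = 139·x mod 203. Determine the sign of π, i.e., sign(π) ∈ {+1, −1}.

-1

Trace 83: π^k(83) = [83, 169, 146, 197, 181, 190, 20] for k=0..6.
Cycle lengths of π_139 on ℤ/203ℤ: [14, 14, 14, 14, 14, 14, 14, 14, 14, 14, 14, 14, 7, 7, 7, 7, 2, 2, 2, 1]; 20 cycles in total.
203 − 20 = 183 transpositions; sign(π) = (−1)^183 = -1.
Zolotarev: (139|203) = -1, matching the cycle-count sign.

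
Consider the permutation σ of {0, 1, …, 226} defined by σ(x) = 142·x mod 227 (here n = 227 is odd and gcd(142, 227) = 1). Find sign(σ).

-1

Trace 202: π^k(202) = [202, 82, 67, 207, 111, 99, 211] for k=0..6.
2 cycles of lengths [226, 1].
Σ(ℓ_i−1) = 227−2 = 225; sign = (−1)^225 = -1.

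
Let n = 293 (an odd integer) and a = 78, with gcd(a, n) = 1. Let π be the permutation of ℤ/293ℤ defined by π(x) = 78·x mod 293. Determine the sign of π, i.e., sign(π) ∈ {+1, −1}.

-1

Trace 57: π^k(57) = [57, 51, 169, 290, 59, 207, 31] for k=0..6.
π_78 has 2 disjoint cycles with lengths [292, 1] on {0,…,292}.
n − c = 293 − 2 = 291; sign = (−1)^291 = -1.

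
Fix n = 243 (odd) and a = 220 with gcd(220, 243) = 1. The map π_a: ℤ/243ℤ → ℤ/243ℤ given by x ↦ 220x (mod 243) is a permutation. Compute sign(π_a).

+1

Start at x=154: 154 → 103 → 61 → 55 → 193 → 178 → 37 → … (one orbit).
The orbit structure of x ↦ 220x mod 243: 11 orbits of sizes [81, 81, 27, 27, 9, 9, 3, 3, 1, 1, 1].
With 11 cycles on 243 points, sign = (−1)^{243−11} = +1.
Via Zolotarev, sign(π_{220}) = (220|243) = +1.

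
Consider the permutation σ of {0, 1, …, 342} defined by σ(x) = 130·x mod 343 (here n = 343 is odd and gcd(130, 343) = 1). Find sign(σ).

+1

Start at x=302: 302 → 158 → 303 → 288 → 53 → 30 → 127 → … (one orbit).
Cycle lengths of π_130 on ℤ/343ℤ: [147, 147, 21, 21, 3, 3, 1]; 7 cycles in total.
Σ(ℓ_i−1) = 343−7 = 336; sign = (−1)^336 = +1.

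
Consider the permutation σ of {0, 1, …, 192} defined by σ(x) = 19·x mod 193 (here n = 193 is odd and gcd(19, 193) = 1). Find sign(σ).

Start at x=6: 6 → 114 → 43 → 45 → 83 → 33 → 48 → … (one orbit).
2 cycles of lengths [192, 1].
sign(π) = (−1)^{n − #cycles} = (−1)^{193−2} = (−1)^191 = -1.

-1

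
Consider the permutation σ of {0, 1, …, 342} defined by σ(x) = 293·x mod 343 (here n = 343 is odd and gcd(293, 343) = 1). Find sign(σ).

-1

Trace 244: π^k(244) = [244, 148, 146, 246, 48, 1, 293] for k=0..6.
The orbit structure of x ↦ 293x mod 343: 46 orbits of sizes [14, 14, 14, 14, 14, 14, 14, 14, 14, 14, 14, 14, 14, 14, 14, 14, 14, 14, 14, 14, 14, 2, 2, 2, 2, 2, 2, 2, 2, 2, 2, 2, 2, 2, 2, 2, 2, 2, 2, 2, 2, 2, 2, 2, 2, 1].
With 46 cycles on 343 points, sign = (−1)^{343−46} = -1.
Check: (293/343) = -1 by Zolotarev.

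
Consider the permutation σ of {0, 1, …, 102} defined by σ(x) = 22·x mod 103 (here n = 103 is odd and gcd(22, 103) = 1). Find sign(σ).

-1

Orbit of 37 under x↦22x: [37, 93, 89, 1, 22, 72, 39]… (length divides ord_103(22)).
4 cycles of lengths [34, 34, 34, 1].
4 cycles on 103: each ℓ→(−1)^(ℓ−1), product (−1)^99 = -1.
Via Zolotarev, sign(π_{22}) = (22|103) = -1.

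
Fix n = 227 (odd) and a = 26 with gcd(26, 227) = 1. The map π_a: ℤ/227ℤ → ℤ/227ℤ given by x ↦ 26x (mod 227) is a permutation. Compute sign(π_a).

+1

Trace 1: π^k(1) = [1, 26, 222, 97, 25, 196, 102] for k=0..6.
3 cycles of lengths [113, 113, 1].
n − c = 227 − 3 = 224; sign = (−1)^224 = +1.
(26|227)_J = +1 (Zolotarev's lemma cross-check).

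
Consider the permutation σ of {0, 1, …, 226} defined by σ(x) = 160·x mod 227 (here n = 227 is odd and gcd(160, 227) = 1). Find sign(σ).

+1

Trace 63: π^k(63) = [63, 92, 192, 75, 196, 34, 219] for k=0..6.
3 cycles of lengths [113, 113, 1].
Σ(ℓ_i−1) = 227−3 = 224; sign = (−1)^224 = +1.
Via Zolotarev, sign(π_{160}) = (160|227) = +1.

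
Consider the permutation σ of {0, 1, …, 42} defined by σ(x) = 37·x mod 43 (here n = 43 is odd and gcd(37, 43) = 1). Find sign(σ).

-1

Orbit of 37 under x↦37x: [37, 36, 42, 6, 7, 1]… (length divides ord_43(37)).
The orbit structure of x ↦ 37x mod 43: 8 orbits of sizes [6, 6, 6, 6, 6, 6, 6, 1].
n − c = 43 − 8 = 35; sign = (−1)^35 = -1.
The Jacobi symbol (37|43) = -1 (Zolotarev) agrees.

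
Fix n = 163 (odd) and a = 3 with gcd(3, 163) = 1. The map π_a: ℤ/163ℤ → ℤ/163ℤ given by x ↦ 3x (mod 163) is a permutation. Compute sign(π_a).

Trace 65: π^k(65) = [65, 32, 96, 125, 49, 147, 115] for k=0..6.
Cycle lengths of π_3 on ℤ/163ℤ: [162, 1]; 2 cycles in total.
Σ(ℓ_i−1) = 163−2 = 161; sign = (−1)^161 = -1.

-1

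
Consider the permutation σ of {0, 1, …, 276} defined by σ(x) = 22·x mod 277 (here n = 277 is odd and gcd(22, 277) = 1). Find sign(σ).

Trace 59: π^k(59) = [59, 190, 25, 273, 189, 3, 66] for k=0..6.
π_22 has 3 disjoint cycles with lengths [138, 138, 1] on {0,…,276}.
277 − 3 = 274 transpositions; sign(π) = (−1)^274 = +1.

+1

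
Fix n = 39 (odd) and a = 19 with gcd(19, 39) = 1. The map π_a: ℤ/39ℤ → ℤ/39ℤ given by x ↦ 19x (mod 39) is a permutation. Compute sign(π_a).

Start at x=34: 34 → 22 → 28 → 25 → 7 → 16 → 31 → … (one orbit).
Cycle lengths of π_19 on ℤ/39ℤ: [12, 12, 12, 1, 1, 1]; 6 cycles in total.
39 − 6 = 33 transpositions; sign(π) = (−1)^33 = -1.

-1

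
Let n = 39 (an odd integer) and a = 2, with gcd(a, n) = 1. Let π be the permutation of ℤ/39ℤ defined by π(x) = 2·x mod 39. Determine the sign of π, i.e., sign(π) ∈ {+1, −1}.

+1

Orbit of 8 under x↦2x: [8, 16, 32, 25, 11, 22, 5]… (length divides ord_39(2)).
5 cycles of lengths [12, 12, 12, 2, 1].
Σ(ℓ_i−1) = 39−5 = 34; sign = (−1)^34 = +1.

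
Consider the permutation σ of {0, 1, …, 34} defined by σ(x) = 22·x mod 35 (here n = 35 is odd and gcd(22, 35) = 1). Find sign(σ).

-1

Trace 1: π^k(1) = [1, 22, 29, 8] for k=0..3.
The orbit structure of x ↦ 22x mod 35: 14 orbits of sizes [4, 4, 4, 4, 4, 4, 4, 1, 1, 1, 1, 1, 1, 1].
With 14 cycles on 35 points, sign = (−1)^{35−14} = -1.
Via Zolotarev, sign(π_{22}) = (22|35) = -1.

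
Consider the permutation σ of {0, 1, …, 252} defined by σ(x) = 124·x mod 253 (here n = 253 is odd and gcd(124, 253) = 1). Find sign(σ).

+1

Trace 104: π^k(104) = [104, 246, 144, 146, 141, 27, 59] for k=0..6.
Decompose π into cycles: lengths [55, 55, 55, 55, 11, 11, 5, 5, 1] (9 cycles, including the fixed point 0).
With 9 cycles on 253 points, sign = (−1)^{253−9} = +1.
Via Zolotarev, sign(π_{124}) = (124|253) = +1.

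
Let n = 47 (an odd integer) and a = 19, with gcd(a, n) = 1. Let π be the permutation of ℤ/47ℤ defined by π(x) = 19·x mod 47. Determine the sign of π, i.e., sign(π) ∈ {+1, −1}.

Start at x=22: 22 → 42 → 46 → 28 → 15 → 3 → 10 → … (one orbit).
2 cycles of lengths [46, 1].
With 2 cycles on 47 points, sign = (−1)^{47−2} = -1.
Check: (19/47) = -1 by Zolotarev.

-1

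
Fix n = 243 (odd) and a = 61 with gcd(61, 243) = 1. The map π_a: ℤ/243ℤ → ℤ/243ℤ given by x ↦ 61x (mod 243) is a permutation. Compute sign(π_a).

+1

Orbit of 142 under x↦61x: [142, 157, 100, 25, 67, 199, 232]… (length divides ord_243(61)).
The orbit structure of x ↦ 61x mod 243: 11 orbits of sizes [81, 81, 27, 27, 9, 9, 3, 3, 1, 1, 1].
sign(π) = (−1)^{n − #cycles} = (−1)^{243−11} = (−1)^232 = +1.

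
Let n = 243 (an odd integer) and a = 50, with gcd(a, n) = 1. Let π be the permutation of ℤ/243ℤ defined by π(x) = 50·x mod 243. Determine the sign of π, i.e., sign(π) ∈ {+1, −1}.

-1

Start at x=8: 8 → 157 → 74 → 55 → 77 → 205 → 44 → … (one orbit).
π_50 has 6 disjoint cycles with lengths [162, 54, 18, 6, 2, 1] on {0,…,242}.
Σ(ℓ_i−1) = 243−6 = 237; sign = (−1)^237 = -1.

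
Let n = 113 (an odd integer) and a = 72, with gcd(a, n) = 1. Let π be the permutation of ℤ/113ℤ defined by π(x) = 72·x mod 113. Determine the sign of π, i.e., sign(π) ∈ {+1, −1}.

+1

Orbit of 100 under x↦72x: [100, 81, 69, 109, 51, 56, 77]… (length divides ord_113(72)).
Decompose π into cycles: lengths [56, 56, 1] (3 cycles, including the fixed point 0).
Σ(ℓ_i−1) = 113−3 = 110; sign = (−1)^110 = +1.
Via Zolotarev, sign(π_{72}) = (72|113) = +1.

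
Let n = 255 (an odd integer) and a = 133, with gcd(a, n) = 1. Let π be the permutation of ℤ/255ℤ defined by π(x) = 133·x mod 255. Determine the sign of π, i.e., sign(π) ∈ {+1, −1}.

Start at x=94: 94 → 7 → 166 → 148 → 49 → 142 → 16 → … (one orbit).
π_133 has 21 disjoint cycles with lengths [16, 16, 16, 16, 16, 16, 16, 16, 16, 16, 16, 16, 16, 16, 16, 4, 4, 4, 1, 1, 1] on {0,…,254}.
21 cycles on 255: each ℓ→(−1)^(ℓ−1), product (−1)^234 = +1.

+1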